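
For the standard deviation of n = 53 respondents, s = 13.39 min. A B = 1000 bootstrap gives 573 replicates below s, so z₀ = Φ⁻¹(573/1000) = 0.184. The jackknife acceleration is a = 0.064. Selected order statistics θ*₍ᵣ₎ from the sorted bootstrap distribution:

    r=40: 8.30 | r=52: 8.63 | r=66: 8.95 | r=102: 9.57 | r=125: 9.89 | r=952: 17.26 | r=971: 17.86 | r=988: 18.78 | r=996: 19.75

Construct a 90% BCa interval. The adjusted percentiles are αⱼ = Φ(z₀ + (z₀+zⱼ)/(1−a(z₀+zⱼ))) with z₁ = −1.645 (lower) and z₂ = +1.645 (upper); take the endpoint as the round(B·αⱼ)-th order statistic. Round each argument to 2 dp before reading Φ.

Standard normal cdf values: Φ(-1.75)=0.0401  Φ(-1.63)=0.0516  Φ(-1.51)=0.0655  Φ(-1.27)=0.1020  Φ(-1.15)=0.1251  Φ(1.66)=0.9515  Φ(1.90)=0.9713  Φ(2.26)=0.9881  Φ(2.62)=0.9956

(9.89, 18.78)

Lower: z₀ + z₁ = 0.184 + (-1.645) = -1.461; 1 − a(z₀+z₁) = 1 − (0.064)(-1.461) = 1.0935; argument = 0.184 + (-1.461)/1.0935 = -1.1521 → -1.15.
α₁ = Φ(-1.15) = 0.1251; rank = round(1000 × 0.1251) = 125; θ*₍125₎ = 9.89.
Upper: z₀ + z₂ = 1.829; 1 − a(z₀+z₂) = 0.8829; argument = 2.2555 → 2.26; α₂ = 0.9881; rank = 988; θ*₍988₎ = 18.78.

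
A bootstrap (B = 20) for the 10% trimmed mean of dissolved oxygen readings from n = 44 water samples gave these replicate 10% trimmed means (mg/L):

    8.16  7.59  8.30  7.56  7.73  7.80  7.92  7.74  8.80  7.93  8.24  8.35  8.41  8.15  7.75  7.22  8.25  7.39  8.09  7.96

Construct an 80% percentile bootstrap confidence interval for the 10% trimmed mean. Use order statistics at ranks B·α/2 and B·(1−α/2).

Sorted replicates: 7.22, 7.39, 7.56, 7.59, 7.73, 7.74, 7.75, 7.80, 7.92, 7.93, 7.96, 8.09, 8.15, 8.16, 8.24, 8.25, 8.30, 8.35, 8.41, 8.80
α = 0.20; lower rank = 20 × 0.100 = 2; upper rank = 20 × 0.900 = 18.
The 2nd smallest replicate is 7.39; the 18th is 8.35.

(7.39, 8.35)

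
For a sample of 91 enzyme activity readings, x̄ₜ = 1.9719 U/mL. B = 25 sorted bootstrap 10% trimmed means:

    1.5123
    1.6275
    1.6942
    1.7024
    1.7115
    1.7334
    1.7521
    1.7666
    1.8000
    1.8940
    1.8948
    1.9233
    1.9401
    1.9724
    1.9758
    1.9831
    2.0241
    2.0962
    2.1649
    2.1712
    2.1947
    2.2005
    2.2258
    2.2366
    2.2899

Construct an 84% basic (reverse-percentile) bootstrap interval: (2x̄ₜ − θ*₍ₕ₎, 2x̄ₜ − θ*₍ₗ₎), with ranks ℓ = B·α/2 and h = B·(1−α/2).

Percentile endpoints at ranks 2 and 23: θ*₍2₎ = 1.6275, θ*₍23₎ = 2.2258.
Basic interval reflects these around x̄ₜ:
  lower = 2 × 1.9719 − 2.2258 = 1.7180
  upper = 2 × 1.9719 − 1.6275 = 2.3163

(1.7180, 2.3163)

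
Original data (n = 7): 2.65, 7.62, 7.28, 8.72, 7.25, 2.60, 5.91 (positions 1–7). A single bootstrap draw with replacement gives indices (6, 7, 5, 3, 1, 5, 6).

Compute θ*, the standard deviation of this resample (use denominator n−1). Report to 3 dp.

Resample values: 2.60, 5.91, 7.25, 7.28, 2.65, 7.25, 2.60.
Mean = 5.0771; sum of squared deviations = 33.1523
s² = 33.1523 / 6 = 5.5254
s = √5.5254 = 2.351

θ* = 2.351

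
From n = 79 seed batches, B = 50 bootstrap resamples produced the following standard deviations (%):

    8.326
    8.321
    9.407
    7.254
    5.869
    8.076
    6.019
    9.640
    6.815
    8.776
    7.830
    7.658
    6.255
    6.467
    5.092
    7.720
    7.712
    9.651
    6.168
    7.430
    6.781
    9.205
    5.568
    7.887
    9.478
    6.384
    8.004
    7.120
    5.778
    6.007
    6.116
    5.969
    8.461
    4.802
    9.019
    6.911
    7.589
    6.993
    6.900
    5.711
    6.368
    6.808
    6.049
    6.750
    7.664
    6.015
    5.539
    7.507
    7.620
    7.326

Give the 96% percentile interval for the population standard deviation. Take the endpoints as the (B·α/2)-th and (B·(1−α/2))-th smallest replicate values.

(4.802, 9.640)

Sorted replicates: 4.802, 5.092, 5.539, 5.568, 5.711, 5.778, 5.869, 5.969, 6.007, 6.015, 6.019, 6.049, 6.116, 6.168, 6.255, 6.368, 6.384, 6.467, 6.750, 6.781, 6.808, 6.815, 6.900, 6.911, 6.993, 7.120, 7.254, 7.326, 7.430, 7.507, 7.589, 7.620, 7.658, 7.664, 7.712, 7.720, 7.830, 7.887, 8.004, 8.076, 8.321, 8.326, 8.461, 8.776, 9.019, 9.205, 9.407, 9.478, 9.640, 9.651
α = 0.04; lower rank = 50 × 0.020 = 1; upper rank = 50 × 0.980 = 49.
The 1st smallest replicate is 4.802; the 49th is 9.640.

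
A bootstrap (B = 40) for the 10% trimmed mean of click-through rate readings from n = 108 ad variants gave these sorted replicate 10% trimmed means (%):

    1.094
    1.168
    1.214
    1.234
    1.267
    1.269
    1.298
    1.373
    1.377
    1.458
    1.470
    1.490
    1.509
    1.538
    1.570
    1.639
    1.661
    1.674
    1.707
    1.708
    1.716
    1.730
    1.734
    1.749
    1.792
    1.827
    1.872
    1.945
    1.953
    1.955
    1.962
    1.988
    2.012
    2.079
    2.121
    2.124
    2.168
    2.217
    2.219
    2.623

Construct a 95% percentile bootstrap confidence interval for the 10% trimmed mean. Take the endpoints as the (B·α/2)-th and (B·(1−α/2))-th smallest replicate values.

(1.094, 2.219)

α = 0.05; lower rank = 40 × 0.025 = 1; upper rank = 40 × 0.975 = 39.
The 1st smallest replicate is 1.094; the 39th is 2.219.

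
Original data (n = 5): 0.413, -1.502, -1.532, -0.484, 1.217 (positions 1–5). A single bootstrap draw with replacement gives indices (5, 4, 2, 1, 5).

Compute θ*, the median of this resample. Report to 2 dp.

θ* = 0.41

Resample values: 1.217, -0.484, -1.502, 0.413, 1.217.
Sorted: -1.502, -0.484, 0.413, 1.217, 1.217
Median = middle value = 0.41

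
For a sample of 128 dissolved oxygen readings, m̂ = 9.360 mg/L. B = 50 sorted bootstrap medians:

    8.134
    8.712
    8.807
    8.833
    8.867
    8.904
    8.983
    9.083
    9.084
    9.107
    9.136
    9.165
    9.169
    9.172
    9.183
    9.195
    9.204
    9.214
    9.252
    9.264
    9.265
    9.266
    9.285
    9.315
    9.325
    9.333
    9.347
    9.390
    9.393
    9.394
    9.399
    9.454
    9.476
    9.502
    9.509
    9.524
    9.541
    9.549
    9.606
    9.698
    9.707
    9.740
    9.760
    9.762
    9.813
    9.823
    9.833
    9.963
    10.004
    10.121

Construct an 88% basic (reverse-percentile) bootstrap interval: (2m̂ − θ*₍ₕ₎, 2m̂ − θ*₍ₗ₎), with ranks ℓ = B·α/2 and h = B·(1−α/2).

(8.887, 9.913)

Percentile endpoints at ranks 3 and 47: θ*₍3₎ = 8.807, θ*₍47₎ = 9.833.
Basic interval reflects these around m̂:
  lower = 2 × 9.360 − 9.833 = 8.887
  upper = 2 × 9.360 − 8.807 = 9.913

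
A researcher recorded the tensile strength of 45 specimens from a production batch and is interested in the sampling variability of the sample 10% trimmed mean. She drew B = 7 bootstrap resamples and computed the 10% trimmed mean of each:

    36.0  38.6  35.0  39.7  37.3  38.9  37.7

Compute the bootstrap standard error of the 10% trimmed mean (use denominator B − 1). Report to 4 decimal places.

Bootstrap SE is the standard deviation of the 7 replicate 10% trimmed means.
Mean of replicates: (36.0 + 38.6 + 35.0 + 39.7 + 37.3 + 38.9 + 37.7) / 7 = 263.20000 / 7 = 37.60000
Sum of squared deviations: (−1.60000)² + (+1.00000)² + (−2.60000)² + (+2.10000)² + (−0.30000)² + (+1.30000)² + (+0.10000)² = 16.52000
Variance = 16.52000 / 6 = 2.75333
SE* = √2.75333

SE* = 1.6593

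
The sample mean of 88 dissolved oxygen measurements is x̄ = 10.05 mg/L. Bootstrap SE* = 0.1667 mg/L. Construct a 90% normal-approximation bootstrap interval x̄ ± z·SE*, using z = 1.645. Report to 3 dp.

Margin = 1.645 × 0.1667 = 0.2742
Interval: 10.05 ± 0.2742

(9.776, 10.324)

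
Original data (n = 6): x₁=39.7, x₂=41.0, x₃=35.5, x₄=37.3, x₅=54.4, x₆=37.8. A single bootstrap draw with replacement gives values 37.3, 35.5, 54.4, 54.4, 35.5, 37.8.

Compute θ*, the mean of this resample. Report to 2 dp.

θ* = 42.48

Mean = (37.3 + 35.5 + 54.4 + 54.4 + 35.5 + 37.8) / 6 = 254.90 / 6 = 42.48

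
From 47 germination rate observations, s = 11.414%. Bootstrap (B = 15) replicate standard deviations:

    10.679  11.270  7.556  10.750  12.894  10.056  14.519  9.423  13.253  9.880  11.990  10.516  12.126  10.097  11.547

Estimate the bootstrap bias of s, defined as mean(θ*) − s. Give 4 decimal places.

bias = −0.3103

mean(θ*) = (10.679 + 11.270 + 7.556 + 10.750 + 12.894 + 10.056 + 14.519 + 9.423 + 13.253 + 9.880 + 11.990 + 10.516 + 12.126 + 10.097 + 11.547) / 15 = 11.10373
bias = 11.10373 − 11.414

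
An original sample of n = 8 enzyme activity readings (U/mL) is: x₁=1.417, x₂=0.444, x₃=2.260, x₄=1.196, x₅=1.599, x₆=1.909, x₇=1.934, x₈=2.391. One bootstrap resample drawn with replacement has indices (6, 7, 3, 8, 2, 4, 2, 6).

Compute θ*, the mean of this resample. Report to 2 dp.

θ* = 1.56

Resample values: 1.909, 1.934, 2.260, 2.391, 0.444, 1.196, 0.444, 1.909.
Mean = (1.909 + 1.934 + 2.260 + 2.391 + 0.444 + 1.196 + 0.444 + 1.909) / 8 = 12.4870 / 8 = 1.56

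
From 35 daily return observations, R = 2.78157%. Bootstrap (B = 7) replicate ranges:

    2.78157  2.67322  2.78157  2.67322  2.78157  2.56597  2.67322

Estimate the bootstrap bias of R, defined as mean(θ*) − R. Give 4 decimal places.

bias = −0.0772

mean(θ*) = (2.78157 + 2.67322 + 2.78157 + 2.67322 + 2.78157 + 2.56597 + 2.67322) / 7 = 2.70433
bias = 2.70433 − 2.78157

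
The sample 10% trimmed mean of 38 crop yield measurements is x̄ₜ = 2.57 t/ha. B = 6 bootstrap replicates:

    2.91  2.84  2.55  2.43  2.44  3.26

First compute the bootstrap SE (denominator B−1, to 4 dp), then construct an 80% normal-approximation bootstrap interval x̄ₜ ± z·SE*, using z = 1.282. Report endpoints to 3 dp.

Mean of replicates = 2.7383; sum of squared deviations = 0.5315; SE* = √(0.5315/5) = 0.3260
Margin = 1.282 × 0.3260 = 0.4179
Interval: 2.57 ± 0.4179

(2.152, 2.988)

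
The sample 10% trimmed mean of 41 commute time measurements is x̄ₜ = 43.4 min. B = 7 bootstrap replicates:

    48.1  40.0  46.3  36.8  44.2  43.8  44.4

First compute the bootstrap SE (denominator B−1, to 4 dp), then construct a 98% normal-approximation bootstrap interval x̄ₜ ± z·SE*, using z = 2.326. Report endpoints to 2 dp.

(34.52, 52.28)

Mean of replicates = 43.3714; sum of squared deviations = 87.4143; SE* = √(87.4143/6) = 3.8169
Margin = 2.326 × 3.8169 = 8.878
Interval: 43.4 ± 8.878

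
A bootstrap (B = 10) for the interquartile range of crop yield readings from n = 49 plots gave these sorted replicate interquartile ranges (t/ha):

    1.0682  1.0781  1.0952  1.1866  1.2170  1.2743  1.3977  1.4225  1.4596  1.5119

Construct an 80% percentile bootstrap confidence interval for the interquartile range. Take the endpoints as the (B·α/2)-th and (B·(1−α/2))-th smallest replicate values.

α = 0.20; lower rank = 10 × 0.100 = 1; upper rank = 10 × 0.900 = 9.
The 1st smallest replicate is 1.0682; the 9th is 1.4596.

(1.0682, 1.4596)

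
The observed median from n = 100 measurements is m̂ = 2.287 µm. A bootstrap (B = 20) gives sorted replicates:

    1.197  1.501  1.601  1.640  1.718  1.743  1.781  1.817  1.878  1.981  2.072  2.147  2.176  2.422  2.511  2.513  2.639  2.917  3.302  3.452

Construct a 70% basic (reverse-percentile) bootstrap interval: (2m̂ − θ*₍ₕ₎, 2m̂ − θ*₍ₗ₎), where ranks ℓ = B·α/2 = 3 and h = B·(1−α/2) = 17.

Percentile endpoints at ranks 3 and 17: θ*₍3₎ = 1.601, θ*₍17₎ = 2.639.
Basic interval reflects these around m̂:
  lower = 2 × 2.287 − 2.639 = 1.935
  upper = 2 × 2.287 − 1.601 = 2.973

(1.935, 2.973)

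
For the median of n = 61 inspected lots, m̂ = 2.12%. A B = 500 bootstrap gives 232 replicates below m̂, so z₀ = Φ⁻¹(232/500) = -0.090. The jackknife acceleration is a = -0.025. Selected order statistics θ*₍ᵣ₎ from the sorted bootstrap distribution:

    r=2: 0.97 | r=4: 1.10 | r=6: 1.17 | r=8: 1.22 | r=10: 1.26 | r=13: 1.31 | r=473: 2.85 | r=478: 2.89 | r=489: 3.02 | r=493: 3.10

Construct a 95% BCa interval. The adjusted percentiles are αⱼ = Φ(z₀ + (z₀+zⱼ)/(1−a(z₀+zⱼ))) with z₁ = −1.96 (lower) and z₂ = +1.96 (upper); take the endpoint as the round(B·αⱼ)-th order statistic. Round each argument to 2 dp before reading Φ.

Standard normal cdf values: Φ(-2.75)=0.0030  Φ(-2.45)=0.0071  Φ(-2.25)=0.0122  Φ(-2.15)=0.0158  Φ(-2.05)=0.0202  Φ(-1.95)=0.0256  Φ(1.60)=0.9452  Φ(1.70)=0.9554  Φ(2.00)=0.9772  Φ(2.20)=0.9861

Lower: z₀ + z₁ = -0.090 + (-1.960) = -2.050; 1 − a(z₀+z₁) = 1 − (-0.025)(-2.050) = 0.9487; argument = -0.090 + (-2.050)/0.9487 = -2.2507 → -2.25.
α₁ = Φ(-2.25) = 0.0122; rank = round(500 × 0.0122) = 6; θ*₍6₎ = 1.17.
Upper: z₀ + z₂ = 1.870; 1 − a(z₀+z₂) = 1.0468; argument = 1.6965 → 1.70; α₂ = 0.9554; rank = 478; θ*₍478₎ = 2.89.

(1.17, 2.89)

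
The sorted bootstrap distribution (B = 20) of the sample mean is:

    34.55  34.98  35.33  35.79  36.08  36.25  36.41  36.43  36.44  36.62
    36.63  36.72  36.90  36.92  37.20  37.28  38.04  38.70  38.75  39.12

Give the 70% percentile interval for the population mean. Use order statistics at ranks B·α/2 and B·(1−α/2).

(35.33, 38.04)

α = 0.30; lower rank = 20 × 0.150 = 3; upper rank = 20 × 0.850 = 17.
The 3rd smallest replicate is 35.33; the 17th is 38.04.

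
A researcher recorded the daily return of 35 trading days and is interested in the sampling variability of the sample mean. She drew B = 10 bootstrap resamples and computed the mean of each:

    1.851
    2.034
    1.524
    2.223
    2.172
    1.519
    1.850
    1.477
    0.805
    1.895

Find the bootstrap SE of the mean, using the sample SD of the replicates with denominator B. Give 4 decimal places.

Bootstrap SE is the standard deviation of the 10 replicate means.
Mean of replicates: (1.851 + 2.034 + 1.524 + 2.223 + 2.172 + 1.519 + 1.850 + 1.477 + 0.805 + 1.895) / 10 = 17.35000 / 10 = 1.73500
Sum of squared deviations: (+0.11600)² + (+0.29900)² + (−0.21100)² + (+0.48800)² + (+0.43700)² + (−0.21600)² + (+0.11500)² + (−0.25800)² + (−0.93000)² + (+0.16000)² = 1.59344
Variance = 1.59344 / 10 = 0.15934
SE* = √0.15934

SE* = 0.3992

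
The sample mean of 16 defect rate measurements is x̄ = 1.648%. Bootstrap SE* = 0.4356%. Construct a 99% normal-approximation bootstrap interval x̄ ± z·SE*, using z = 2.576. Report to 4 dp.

(0.5259, 2.7701)

Margin = 2.576 × 0.4356 = 1.12211
Interval: 1.648 ± 1.12211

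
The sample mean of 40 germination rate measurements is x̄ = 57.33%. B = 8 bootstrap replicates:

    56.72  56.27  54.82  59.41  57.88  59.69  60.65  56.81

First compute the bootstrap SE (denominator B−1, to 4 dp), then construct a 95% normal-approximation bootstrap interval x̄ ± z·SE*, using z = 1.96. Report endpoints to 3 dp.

Mean of replicates = 57.7812; sum of squared deviations = 27.6581; SE* = √(27.6581/7) = 1.9878
Margin = 1.96 × 1.9878 = 3.8961
Interval: 57.33 ± 3.8961

(53.434, 61.226)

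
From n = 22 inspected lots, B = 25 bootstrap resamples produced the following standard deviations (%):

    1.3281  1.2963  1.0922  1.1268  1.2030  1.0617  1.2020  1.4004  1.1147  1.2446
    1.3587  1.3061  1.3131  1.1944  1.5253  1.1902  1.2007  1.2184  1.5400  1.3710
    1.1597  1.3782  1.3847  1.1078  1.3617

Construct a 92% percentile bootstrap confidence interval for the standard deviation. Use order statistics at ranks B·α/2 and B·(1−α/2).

(1.0617, 1.5253)

Sorted replicates: 1.0617, 1.0922, 1.1078, 1.1147, 1.1268, 1.1597, 1.1902, 1.1944, 1.2007, 1.2020, 1.2030, 1.2184, 1.2446, 1.2963, 1.3061, 1.3131, 1.3281, 1.3587, 1.3617, 1.3710, 1.3782, 1.3847, 1.4004, 1.5253, 1.5400
α = 0.08; lower rank = 25 × 0.040 = 1; upper rank = 25 × 0.960 = 24.
The 1st smallest replicate is 1.0617; the 24th is 1.5253.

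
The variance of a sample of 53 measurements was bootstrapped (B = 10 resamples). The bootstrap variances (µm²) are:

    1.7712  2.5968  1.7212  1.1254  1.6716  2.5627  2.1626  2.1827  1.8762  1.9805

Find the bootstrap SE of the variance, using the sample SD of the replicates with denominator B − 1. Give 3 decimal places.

Bootstrap SE is the standard deviation of the 10 replicate variances.
Mean of replicates: (1.7712 + 2.5968 + 1.7212 + 1.1254 + 1.6716 + 2.5627 + 2.1626 + 2.1827 + 1.8762 + 1.9805) / 10 = 19.65090 / 10 = 1.96509
Sum of squared deviations: (−0.19389)² + (+0.63171)² + (−0.24389)² + (−0.83969)² + (−0.29349)² + (+0.59761)² + (+0.19751)² + (+0.21761)² + (−0.08889)² + (+0.01541)² = 1.73899
Variance = 1.73899 / 9 = 0.19322
SE* = √0.19322

SE* = 0.440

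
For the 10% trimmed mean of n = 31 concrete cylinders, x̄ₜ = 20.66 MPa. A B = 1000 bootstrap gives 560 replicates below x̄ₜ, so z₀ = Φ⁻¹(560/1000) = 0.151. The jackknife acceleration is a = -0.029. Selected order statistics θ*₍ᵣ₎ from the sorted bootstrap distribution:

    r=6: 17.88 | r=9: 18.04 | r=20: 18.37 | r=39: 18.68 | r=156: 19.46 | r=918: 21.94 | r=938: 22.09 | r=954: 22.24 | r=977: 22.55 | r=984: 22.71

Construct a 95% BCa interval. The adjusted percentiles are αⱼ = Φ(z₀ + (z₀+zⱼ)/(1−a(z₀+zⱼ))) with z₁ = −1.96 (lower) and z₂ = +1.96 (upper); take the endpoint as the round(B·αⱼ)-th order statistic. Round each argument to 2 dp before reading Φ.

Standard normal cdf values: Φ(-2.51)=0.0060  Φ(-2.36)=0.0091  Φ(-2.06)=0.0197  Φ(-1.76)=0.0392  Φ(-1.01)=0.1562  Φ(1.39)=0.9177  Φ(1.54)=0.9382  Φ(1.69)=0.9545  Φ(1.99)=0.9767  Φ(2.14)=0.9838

Lower: z₀ + z₁ = 0.151 + (-1.960) = -1.809; 1 − a(z₀+z₁) = 1 − (-0.029)(-1.809) = 0.9475; argument = 0.151 + (-1.809)/0.9475 = -1.7582 → -1.76.
α₁ = Φ(-1.76) = 0.0392; rank = round(1000 × 0.0392) = 39; θ*₍39₎ = 18.68.
Upper: z₀ + z₂ = 2.111; 1 − a(z₀+z₂) = 1.0612; argument = 2.1402 → 2.14; α₂ = 0.9838; rank = 984; θ*₍984₎ = 22.71.

(18.68, 22.71)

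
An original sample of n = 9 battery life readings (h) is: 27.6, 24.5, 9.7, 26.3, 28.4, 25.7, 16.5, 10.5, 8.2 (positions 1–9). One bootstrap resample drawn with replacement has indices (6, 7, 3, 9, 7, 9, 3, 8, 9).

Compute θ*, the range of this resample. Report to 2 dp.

θ* = 17.50

Resample values: 25.7, 16.5, 9.7, 8.2, 16.5, 8.2, 9.7, 10.5, 8.2.
Range = 25.7 − 8.2 = 17.50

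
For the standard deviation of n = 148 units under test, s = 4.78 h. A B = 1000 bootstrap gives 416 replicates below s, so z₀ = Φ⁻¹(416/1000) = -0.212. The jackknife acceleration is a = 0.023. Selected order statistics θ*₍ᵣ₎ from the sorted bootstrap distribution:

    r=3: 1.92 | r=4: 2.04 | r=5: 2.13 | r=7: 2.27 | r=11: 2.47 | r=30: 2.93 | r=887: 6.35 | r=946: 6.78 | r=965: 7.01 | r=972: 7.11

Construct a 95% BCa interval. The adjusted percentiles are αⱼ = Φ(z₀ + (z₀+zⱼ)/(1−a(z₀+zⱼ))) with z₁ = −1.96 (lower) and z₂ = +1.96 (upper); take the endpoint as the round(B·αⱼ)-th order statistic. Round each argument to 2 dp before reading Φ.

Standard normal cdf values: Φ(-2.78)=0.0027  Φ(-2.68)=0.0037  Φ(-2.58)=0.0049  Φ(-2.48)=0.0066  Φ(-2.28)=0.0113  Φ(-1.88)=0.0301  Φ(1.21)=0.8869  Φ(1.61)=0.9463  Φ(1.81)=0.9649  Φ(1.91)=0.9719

Lower: z₀ + z₁ = -0.212 + (-1.960) = -2.172; 1 − a(z₀+z₁) = 1 − (0.023)(-2.172) = 1.0500; argument = -0.212 + (-2.172)/1.0500 = -2.2807 → -2.28.
α₁ = Φ(-2.28) = 0.0113; rank = round(1000 × 0.0113) = 11; θ*₍11₎ = 2.47.
Upper: z₀ + z₂ = 1.748; 1 − a(z₀+z₂) = 0.9598; argument = 1.6092 → 1.61; α₂ = 0.9463; rank = 946; θ*₍946₎ = 6.78.

(2.47, 6.78)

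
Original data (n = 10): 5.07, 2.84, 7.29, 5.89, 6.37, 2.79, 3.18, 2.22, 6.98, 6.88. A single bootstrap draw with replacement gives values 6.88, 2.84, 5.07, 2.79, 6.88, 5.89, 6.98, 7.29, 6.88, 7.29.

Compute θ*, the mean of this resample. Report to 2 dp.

Mean = (6.88 + 2.84 + 5.07 + 2.79 + 6.88 + 5.89 + 6.98 + 7.29 + 6.88 + 7.29) / 10 = 58.790 / 10 = 5.88

θ* = 5.88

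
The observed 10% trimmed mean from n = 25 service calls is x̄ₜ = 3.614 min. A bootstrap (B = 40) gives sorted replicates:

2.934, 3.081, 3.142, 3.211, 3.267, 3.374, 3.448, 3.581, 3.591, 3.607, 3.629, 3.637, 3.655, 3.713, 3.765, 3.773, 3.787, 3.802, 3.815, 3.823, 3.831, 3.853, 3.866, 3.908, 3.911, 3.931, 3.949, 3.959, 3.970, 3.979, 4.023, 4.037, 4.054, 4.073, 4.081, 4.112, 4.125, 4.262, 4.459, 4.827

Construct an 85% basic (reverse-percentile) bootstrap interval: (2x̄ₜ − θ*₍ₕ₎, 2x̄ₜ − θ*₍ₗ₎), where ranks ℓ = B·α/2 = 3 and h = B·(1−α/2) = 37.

(3.103, 4.086)

Percentile endpoints at ranks 3 and 37: θ*₍3₎ = 3.142, θ*₍37₎ = 4.125.
Basic interval reflects these around x̄ₜ:
  lower = 2 × 3.614 − 4.125 = 3.103
  upper = 2 × 3.614 − 3.142 = 4.086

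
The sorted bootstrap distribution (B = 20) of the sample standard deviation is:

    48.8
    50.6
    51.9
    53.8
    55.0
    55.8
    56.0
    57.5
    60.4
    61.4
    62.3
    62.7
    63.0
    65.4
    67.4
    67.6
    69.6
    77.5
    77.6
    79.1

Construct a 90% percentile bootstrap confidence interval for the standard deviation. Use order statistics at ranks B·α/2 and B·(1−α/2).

α = 0.10; lower rank = 20 × 0.050 = 1; upper rank = 20 × 0.950 = 19.
The 1st smallest replicate is 48.8; the 19th is 77.6.

(48.8, 77.6)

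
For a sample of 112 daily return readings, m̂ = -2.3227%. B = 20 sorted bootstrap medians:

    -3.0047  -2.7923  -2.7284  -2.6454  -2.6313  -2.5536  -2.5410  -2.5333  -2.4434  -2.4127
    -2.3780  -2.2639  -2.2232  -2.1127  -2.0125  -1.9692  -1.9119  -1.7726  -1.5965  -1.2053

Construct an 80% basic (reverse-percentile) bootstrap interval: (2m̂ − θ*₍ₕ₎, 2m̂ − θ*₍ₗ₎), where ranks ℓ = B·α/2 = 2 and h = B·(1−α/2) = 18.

(-2.8728, -1.8531)

Percentile endpoints at ranks 2 and 18: θ*₍2₎ = -2.7923, θ*₍18₎ = -1.7726.
Basic interval reflects these around m̂:
  lower = 2 × -2.3227 − -1.7726 = -2.8728
  upper = 2 × -2.3227 − -2.7923 = -1.8531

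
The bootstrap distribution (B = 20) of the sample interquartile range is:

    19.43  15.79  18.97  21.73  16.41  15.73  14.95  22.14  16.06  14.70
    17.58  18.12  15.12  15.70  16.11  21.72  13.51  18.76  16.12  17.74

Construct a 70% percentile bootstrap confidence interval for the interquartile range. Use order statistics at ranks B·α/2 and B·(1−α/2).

Sorted replicates: 13.51, 14.70, 14.95, 15.12, 15.70, 15.73, 15.79, 16.06, 16.11, 16.12, 16.41, 17.58, 17.74, 18.12, 18.76, 18.97, 19.43, 21.72, 21.73, 22.14
α = 0.30; lower rank = 20 × 0.150 = 3; upper rank = 20 × 0.850 = 17.
The 3rd smallest replicate is 14.95; the 17th is 19.43.

(14.95, 19.43)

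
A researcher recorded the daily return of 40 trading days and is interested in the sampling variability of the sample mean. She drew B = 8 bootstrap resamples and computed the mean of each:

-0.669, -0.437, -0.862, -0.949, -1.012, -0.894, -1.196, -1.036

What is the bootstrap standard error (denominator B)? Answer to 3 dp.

Bootstrap SE is the standard deviation of the 8 replicate means.
Mean of replicates: ((-0.669) + (-0.437) + (-0.862) + (-0.949) + (-1.012) + (-0.894) + (-1.196) + (-1.036)) / 8 = -7.0550 / 8 = -0.8819
Sum of squared deviations: (+0.2129)² + (+0.4449)² + (+0.0199)² + (−0.0671)² + (−0.1301)² + (−0.0121)² + (−0.3141)² + (−0.1541)² = 0.3876
Variance = 0.3876 / 8 = 0.0485
SE* = √0.0485

SE* = 0.220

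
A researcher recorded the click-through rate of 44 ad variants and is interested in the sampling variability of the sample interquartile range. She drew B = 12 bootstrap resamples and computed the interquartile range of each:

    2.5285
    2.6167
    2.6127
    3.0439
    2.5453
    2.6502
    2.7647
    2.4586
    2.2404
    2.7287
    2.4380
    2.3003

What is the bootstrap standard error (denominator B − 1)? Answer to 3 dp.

Bootstrap SE is the standard deviation of the 12 replicate interquartile ranges.
Mean of replicates: (2.5285 + 2.6167 + 2.6127 + 3.0439 + 2.5453 + 2.6502 + 2.7647 + 2.4586 + 2.2404 + 2.7287 + 2.4380 + 2.3003) / 12 = 30.92800 / 12 = 2.57733
Sum of squared deviations: (−0.04883)² + (+0.03937)² + (+0.03537)² + (+0.46657)² + (−0.03203)² + (+0.07287)² + (+0.18737)² + (−0.11873)² + (−0.33693)² + (+0.15137)² + (−0.13933)² + (−0.27703)² = 0.51101
Variance = 0.51101 / 11 = 0.04646
SE* = √0.04646

SE* = 0.216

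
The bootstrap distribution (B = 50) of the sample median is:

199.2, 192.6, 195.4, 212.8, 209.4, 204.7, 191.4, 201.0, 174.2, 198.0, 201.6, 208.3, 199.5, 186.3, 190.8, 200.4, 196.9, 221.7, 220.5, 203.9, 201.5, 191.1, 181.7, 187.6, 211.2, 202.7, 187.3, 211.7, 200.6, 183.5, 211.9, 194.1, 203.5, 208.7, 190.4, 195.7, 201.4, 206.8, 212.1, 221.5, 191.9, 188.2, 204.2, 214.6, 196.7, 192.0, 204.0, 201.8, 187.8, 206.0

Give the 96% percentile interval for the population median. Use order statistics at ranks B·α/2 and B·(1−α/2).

Sorted replicates: 174.2, 181.7, 183.5, 186.3, 187.3, 187.6, 187.8, 188.2, 190.4, 190.8, 191.1, 191.4, 191.9, 192.0, 192.6, 194.1, 195.4, 195.7, 196.7, 196.9, 198.0, 199.2, 199.5, 200.4, 200.6, 201.0, 201.4, 201.5, 201.6, 201.8, 202.7, 203.5, 203.9, 204.0, 204.2, 204.7, 206.0, 206.8, 208.3, 208.7, 209.4, 211.2, 211.7, 211.9, 212.1, 212.8, 214.6, 220.5, 221.5, 221.7
α = 0.04; lower rank = 50 × 0.020 = 1; upper rank = 50 × 0.980 = 49.
The 1st smallest replicate is 174.2; the 49th is 221.5.

(174.2, 221.5)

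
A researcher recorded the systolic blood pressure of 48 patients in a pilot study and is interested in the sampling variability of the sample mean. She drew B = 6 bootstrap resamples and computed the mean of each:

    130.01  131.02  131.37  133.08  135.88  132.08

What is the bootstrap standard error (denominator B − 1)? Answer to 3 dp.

SE* = 2.059

Bootstrap SE is the standard deviation of the 6 replicate means.
Mean of replicates: (130.01 + 131.02 + 131.37 + 133.08 + 135.88 + 132.08) / 6 = 793.4400 / 6 = 132.2400
Sum of squared deviations: (−2.2300)² + (−1.2200)² + (−0.8700)² + (+0.8400)² + (+3.6400)² + (−0.1600)² = 21.1990
Variance = 21.1990 / 5 = 4.2398
SE* = √4.2398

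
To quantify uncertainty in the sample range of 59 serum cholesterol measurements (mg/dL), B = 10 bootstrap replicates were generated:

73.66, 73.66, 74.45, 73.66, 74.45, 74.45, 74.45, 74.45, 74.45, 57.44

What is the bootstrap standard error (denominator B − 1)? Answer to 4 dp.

Bootstrap SE is the standard deviation of the 10 replicate ranges.
Mean of replicates: (73.66 + 73.66 + 74.45 + 73.66 + 74.45 + 74.45 + 74.45 + 74.45 + 74.45 + 57.44) / 10 = 725.12000 / 10 = 72.51200
Sum of squared deviations: (+1.14800)² + (+1.14800)² + (+1.93800)² + (+1.14800)² + (+1.93800)² + (+1.93800)² + (+1.93800)² + (+1.93800)² + (+1.93800)² + (−15.07200)² = 253.65396
Variance = 253.65396 / 9 = 28.18377
SE* = √28.18377

SE* = 5.3088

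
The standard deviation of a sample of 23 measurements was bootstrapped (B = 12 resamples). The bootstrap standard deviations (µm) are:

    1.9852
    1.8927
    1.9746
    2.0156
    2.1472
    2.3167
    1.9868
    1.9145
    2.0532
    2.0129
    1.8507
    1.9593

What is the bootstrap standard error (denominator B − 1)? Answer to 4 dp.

Bootstrap SE is the standard deviation of the 12 replicate standard deviations.
Mean of replicates: (1.9852 + 1.8927 + 1.9746 + 2.0156 + 2.1472 + 2.3167 + 1.9868 + 1.9145 + 2.0532 + 2.0129 + 1.8507 + 1.9593) / 12 = 24.10940 / 12 = 2.00912
Sum of squared deviations: (−0.02392)² + (−0.11642)² + (−0.03452)² + (+0.00648)² + (+0.13808)² + (+0.30758)² + (−0.02232)² + (−0.09462)² + (+0.04408)² + (+0.00378)² + (−0.15842)² + (−0.04982)² = 0.16802
Variance = 0.16802 / 11 = 0.01527
SE* = √0.01527

SE* = 0.1236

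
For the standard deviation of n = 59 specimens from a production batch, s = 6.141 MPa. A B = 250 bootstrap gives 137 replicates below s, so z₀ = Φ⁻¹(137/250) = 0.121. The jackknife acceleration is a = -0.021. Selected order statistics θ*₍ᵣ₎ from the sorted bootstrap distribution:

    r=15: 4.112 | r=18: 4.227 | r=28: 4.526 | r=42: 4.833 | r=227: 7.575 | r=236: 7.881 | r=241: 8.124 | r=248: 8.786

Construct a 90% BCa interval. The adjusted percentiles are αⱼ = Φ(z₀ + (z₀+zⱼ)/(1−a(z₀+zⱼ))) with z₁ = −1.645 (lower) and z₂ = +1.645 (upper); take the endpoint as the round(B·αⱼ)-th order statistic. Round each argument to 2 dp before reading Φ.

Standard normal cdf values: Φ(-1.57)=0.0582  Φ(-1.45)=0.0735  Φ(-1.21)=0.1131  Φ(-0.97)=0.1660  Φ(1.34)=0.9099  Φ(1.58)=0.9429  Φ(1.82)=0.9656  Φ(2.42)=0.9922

(4.227, 8.124)

Lower: z₀ + z₁ = 0.121 + (-1.645) = -1.524; 1 − a(z₀+z₁) = 1 − (-0.021)(-1.524) = 0.9680; argument = 0.121 + (-1.524)/0.9680 = -1.4534 → -1.45.
α₁ = Φ(-1.45) = 0.0735; rank = round(250 × 0.0735) = 18; θ*₍18₎ = 4.227.
Upper: z₀ + z₂ = 1.766; 1 − a(z₀+z₂) = 1.0371; argument = 1.8238 → 1.82; α₂ = 0.9656; rank = 241; θ*₍241₎ = 8.124.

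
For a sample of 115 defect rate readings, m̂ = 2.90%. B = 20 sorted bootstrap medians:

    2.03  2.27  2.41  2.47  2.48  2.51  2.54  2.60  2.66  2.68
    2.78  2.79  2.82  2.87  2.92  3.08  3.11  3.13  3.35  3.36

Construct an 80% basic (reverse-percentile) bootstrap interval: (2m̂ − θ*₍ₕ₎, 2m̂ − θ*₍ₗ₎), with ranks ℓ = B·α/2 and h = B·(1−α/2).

Percentile endpoints at ranks 2 and 18: θ*₍2₎ = 2.27, θ*₍18₎ = 3.13.
Basic interval reflects these around m̂:
  lower = 2 × 2.90 − 3.13 = 2.67
  upper = 2 × 2.90 − 2.27 = 3.53

(2.67, 3.53)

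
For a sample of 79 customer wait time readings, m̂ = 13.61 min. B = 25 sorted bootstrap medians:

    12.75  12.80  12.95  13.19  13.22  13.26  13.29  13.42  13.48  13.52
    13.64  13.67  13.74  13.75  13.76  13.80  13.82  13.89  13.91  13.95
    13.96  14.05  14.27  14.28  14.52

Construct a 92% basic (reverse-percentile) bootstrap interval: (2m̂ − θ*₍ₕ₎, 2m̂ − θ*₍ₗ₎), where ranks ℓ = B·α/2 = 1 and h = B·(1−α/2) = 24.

Percentile endpoints at ranks 1 and 24: θ*₍1₎ = 12.75, θ*₍24₎ = 14.28.
Basic interval reflects these around m̂:
  lower = 2 × 13.61 − 14.28 = 12.94
  upper = 2 × 13.61 − 12.75 = 14.47

(12.94, 14.47)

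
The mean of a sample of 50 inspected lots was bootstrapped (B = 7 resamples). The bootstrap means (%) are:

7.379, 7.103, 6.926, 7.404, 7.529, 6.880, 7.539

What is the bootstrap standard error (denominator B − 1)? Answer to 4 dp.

SE* = 0.2784

Bootstrap SE is the standard deviation of the 7 replicate means.
Mean of replicates: (7.379 + 7.103 + 6.926 + 7.404 + 7.529 + 6.880 + 7.539) / 7 = 50.76000 / 7 = 7.25143
Sum of squared deviations: (+0.12757)² + (−0.14843)² + (−0.32543)² + (+0.15257)² + (+0.27757)² + (−0.37143)² + (+0.28757)² = 0.46519
Variance = 0.46519 / 6 = 0.07753
SE* = √0.07753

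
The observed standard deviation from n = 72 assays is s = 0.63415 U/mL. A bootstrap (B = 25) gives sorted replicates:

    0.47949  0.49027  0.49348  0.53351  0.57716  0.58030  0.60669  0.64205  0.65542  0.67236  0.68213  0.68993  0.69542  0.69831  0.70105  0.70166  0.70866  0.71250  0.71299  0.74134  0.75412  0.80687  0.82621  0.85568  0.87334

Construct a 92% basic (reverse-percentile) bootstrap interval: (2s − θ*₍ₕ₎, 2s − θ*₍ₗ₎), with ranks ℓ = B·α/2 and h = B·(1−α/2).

(0.41262, 0.78881)

Percentile endpoints at ranks 1 and 24: θ*₍1₎ = 0.47949, θ*₍24₎ = 0.85568.
Basic interval reflects these around s:
  lower = 2 × 0.63415 − 0.85568 = 0.41262
  upper = 2 × 0.63415 − 0.47949 = 0.78881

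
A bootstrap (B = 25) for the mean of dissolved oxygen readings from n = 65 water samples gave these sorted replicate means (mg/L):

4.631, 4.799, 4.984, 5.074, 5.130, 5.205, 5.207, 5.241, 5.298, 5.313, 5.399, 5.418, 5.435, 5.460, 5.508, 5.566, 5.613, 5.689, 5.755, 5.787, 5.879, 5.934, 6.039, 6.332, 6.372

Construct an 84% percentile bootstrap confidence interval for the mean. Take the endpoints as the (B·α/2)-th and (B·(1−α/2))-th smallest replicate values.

(4.799, 6.039)

α = 0.16; lower rank = 25 × 0.080 = 2; upper rank = 25 × 0.920 = 23.
The 2nd smallest replicate is 4.799; the 23rd is 6.039.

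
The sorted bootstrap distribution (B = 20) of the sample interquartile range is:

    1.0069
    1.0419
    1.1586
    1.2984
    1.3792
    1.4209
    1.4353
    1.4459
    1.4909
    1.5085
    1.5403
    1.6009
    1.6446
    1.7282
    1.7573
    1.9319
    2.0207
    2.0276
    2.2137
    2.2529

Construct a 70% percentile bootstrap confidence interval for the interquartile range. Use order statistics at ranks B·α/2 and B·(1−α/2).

α = 0.30; lower rank = 20 × 0.150 = 3; upper rank = 20 × 0.850 = 17.
The 3rd smallest replicate is 1.1586; the 17th is 2.0207.

(1.1586, 2.0207)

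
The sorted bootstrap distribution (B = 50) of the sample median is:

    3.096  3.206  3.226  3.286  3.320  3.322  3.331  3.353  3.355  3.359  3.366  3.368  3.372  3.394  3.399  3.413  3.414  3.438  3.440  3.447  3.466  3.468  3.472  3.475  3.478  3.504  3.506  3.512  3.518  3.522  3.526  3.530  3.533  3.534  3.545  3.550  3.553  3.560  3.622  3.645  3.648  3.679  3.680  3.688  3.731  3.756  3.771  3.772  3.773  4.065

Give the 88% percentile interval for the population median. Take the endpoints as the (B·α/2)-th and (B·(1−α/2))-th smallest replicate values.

(3.226, 3.771)

α = 0.12; lower rank = 50 × 0.060 = 3; upper rank = 50 × 0.940 = 47.
The 3rd smallest replicate is 3.226; the 47th is 3.771.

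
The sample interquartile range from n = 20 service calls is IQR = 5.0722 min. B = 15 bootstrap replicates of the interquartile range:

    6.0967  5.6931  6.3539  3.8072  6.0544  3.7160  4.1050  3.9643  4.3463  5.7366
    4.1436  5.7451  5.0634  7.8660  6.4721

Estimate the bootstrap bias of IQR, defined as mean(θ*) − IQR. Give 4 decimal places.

bias = +0.2054

mean(θ*) = (6.0967 + 5.6931 + 6.3539 + 3.8072 + 6.0544 + 3.7160 + 4.1050 + 3.9643 + 4.3463 + 5.7366 + 4.1436 + 5.7451 + 5.0634 + 7.8660 + 6.4721) / 15 = 5.27758
bias = 5.27758 − 5.0722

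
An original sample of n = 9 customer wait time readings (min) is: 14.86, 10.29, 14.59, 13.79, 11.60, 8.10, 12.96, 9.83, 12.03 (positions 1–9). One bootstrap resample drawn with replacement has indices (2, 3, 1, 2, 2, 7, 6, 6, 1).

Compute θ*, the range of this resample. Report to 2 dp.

Resample values: 10.29, 14.59, 14.86, 10.29, 10.29, 12.96, 8.10, 8.10, 14.86.
Range = 14.86 − 8.10 = 6.76

θ* = 6.76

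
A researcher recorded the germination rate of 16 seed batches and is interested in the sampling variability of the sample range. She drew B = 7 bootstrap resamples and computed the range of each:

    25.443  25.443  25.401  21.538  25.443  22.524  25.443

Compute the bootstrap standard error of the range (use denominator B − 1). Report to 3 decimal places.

Bootstrap SE is the standard deviation of the 7 replicate ranges.
Mean of replicates: (25.443 + 25.443 + 25.401 + 21.538 + 25.443 + 22.524 + 25.443) / 7 = 171.2350 / 7 = 24.4621
Sum of squared deviations: (+0.9809)² + (+0.9809)² + (+0.9389)² + (−2.9241)² + (+0.9809)² + (−1.9381)² + (+0.9809)² = 17.0368
Variance = 17.0368 / 6 = 2.8395
SE* = √2.8395

SE* = 1.685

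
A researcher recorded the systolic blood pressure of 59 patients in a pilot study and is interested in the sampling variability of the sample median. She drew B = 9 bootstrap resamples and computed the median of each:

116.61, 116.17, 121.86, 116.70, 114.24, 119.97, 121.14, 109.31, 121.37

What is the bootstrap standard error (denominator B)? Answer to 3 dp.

SE* = 3.862

Bootstrap SE is the standard deviation of the 9 replicate medians.
Mean of replicates: (116.61 + 116.17 + 121.86 + 116.70 + 114.24 + 119.97 + 121.14 + 109.31 + 121.37) / 9 = 1057.3700 / 9 = 117.4856
Sum of squared deviations: (−0.8756)² + (−1.3156)² + (+4.3744)² + (−0.7856)² + (−3.2456)² + (+2.4844)² + (+3.6544)² + (−8.1756)² + (+3.8844)² = 134.2398
Variance = 134.2398 / 9 = 14.9155
SE* = √14.9155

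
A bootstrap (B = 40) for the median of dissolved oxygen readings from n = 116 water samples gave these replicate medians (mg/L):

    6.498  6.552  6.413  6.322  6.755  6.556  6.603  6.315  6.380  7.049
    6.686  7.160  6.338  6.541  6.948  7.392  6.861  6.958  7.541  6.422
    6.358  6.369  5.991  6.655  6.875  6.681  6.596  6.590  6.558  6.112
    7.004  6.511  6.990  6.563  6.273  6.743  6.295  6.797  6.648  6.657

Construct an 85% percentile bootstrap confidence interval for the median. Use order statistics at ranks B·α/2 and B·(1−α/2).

(6.273, 7.049)

Sorted replicates: 5.991, 6.112, 6.273, 6.295, 6.315, 6.322, 6.338, 6.358, 6.369, 6.380, 6.413, 6.422, 6.498, 6.511, 6.541, 6.552, 6.556, 6.558, 6.563, 6.590, 6.596, 6.603, 6.648, 6.655, 6.657, 6.681, 6.686, 6.743, 6.755, 6.797, 6.861, 6.875, 6.948, 6.958, 6.990, 7.004, 7.049, 7.160, 7.392, 7.541
α = 0.15; lower rank = 40 × 0.075 = 3; upper rank = 40 × 0.925 = 37.
The 3rd smallest replicate is 6.273; the 37th is 7.049.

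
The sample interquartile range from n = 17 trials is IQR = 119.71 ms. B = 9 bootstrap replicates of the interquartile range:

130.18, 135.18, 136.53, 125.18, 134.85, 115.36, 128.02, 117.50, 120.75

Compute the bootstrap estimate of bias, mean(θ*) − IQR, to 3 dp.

bias = +7.351

mean(θ*) = (130.18 + 135.18 + 136.53 + 125.18 + 134.85 + 115.36 + 128.02 + 117.50 + 120.75) / 9 = 127.0611
bias = 127.0611 − 119.71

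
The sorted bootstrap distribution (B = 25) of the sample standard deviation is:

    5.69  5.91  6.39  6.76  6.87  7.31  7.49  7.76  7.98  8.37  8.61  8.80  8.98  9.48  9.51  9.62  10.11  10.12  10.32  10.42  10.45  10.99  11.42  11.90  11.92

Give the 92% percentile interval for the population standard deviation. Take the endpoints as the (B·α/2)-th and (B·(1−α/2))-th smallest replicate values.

(5.69, 11.90)

α = 0.08; lower rank = 25 × 0.040 = 1; upper rank = 25 × 0.960 = 24.
The 1st smallest replicate is 5.69; the 24th is 11.90.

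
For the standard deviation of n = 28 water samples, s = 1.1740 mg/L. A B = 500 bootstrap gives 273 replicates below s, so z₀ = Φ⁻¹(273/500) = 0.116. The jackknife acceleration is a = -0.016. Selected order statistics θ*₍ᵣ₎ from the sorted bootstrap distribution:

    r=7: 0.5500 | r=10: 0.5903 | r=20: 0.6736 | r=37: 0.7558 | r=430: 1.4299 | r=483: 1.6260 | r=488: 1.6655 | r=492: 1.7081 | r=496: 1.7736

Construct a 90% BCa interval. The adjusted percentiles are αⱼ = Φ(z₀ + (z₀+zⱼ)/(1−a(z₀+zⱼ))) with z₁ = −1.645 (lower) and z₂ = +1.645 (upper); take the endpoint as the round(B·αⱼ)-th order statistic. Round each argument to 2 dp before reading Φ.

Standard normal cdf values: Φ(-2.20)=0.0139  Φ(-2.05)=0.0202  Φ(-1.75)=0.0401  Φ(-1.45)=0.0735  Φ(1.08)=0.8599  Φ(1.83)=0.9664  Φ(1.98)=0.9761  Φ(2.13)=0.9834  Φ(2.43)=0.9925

Lower: z₀ + z₁ = 0.116 + (-1.645) = -1.529; 1 − a(z₀+z₁) = 1 − (-0.016)(-1.529) = 0.9755; argument = 0.116 + (-1.529)/0.9755 = -1.4513 → -1.45.
α₁ = Φ(-1.45) = 0.0735; rank = round(500 × 0.0735) = 37; θ*₍37₎ = 0.7558.
Upper: z₀ + z₂ = 1.761; 1 − a(z₀+z₂) = 1.0282; argument = 1.8287 → 1.83; α₂ = 0.9664; rank = 483; θ*₍483₎ = 1.6260.

(0.7558, 1.6260)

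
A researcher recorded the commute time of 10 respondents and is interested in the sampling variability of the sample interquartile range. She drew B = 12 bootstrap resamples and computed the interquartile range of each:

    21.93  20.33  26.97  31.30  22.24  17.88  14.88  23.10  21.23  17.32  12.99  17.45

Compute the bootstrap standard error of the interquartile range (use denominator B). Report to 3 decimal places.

SE* = 4.873

Bootstrap SE is the standard deviation of the 12 replicate interquartile ranges.
Mean of replicates: (21.93 + 20.33 + 26.97 + 31.30 + 22.24 + 17.88 + 14.88 + 23.10 + 21.23 + 17.32 + 12.99 + 17.45) / 12 = 247.6200 / 12 = 20.6350
Sum of squared deviations: (+1.2950)² + (−0.3050)² + (+6.3350)² + (+10.6650)² + (+1.6050)² + (−2.7550)² + (−5.7550)² + (+2.4650)² + (+0.5950)² + (−3.3150)² + (−7.6450)² + (−3.1850)² = 284.9403
Variance = 284.9403 / 12 = 23.7450
SE* = √23.7450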